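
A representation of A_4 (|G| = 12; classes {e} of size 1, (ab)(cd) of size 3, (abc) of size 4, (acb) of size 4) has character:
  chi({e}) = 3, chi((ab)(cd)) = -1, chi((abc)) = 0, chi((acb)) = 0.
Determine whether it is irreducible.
Irreducible: <chi, chi> = 1.

Derivation: <chi, chi> = (1/|G|) sum_C |C| * |chi(C)|^2 = (1/12)[1*|3|^2 + 3*|-1|^2 + 4*|0|^2 + 4*|0|^2]
  = (1/12)[(9) + (3) + (0) + (0)] = 12/12 = 1.
(Exp terms are combined using exp(i*s)*conj(exp(i*t)) = exp(i*(s-t)), and sums of them are collapsed using the identity that for every m > 1 the m distinct m-th roots of unity sum to 0, e.g. 1 + exp(2*I*pi/3) + exp(-2*I*pi/3) = 0.)
A character is irreducible iff <chi, chi> = 1, so this representation is irreducible.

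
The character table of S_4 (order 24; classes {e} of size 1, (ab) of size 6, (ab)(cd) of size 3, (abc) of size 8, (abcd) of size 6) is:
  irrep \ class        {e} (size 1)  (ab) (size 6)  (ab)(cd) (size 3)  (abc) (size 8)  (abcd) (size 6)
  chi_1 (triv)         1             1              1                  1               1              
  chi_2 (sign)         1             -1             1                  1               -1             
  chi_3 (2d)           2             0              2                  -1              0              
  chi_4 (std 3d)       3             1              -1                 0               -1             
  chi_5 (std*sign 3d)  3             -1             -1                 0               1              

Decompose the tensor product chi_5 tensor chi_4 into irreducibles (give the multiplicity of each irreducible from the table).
chi_5 tensor chi_4 = chi_2 + chi_3 + chi_4 + chi_5 (all other irreducibles have multiplicity 0).

Solution. The character of a tensor product is the pointwise product (chi_5 * chi_4)(C) = chi_5(C) * chi_4(C):
  {e}: (3)*(3), (ab): (-1)*(1), (ab)(cd): (-1)*(-1), (abc): (0)*(0), (abcd): (1)*(-1)
so (chi_5 * chi_4) takes values
  {e} -> 9, (ab) -> -1, (ab)(cd) -> 1, (abc) -> 0, (abcd) -> -1.
Now take the inner product of this character with each irreducible chi from the table, <chi_5*chi_4, chi> = (1/24) sum_C |C| (chi_5*chi_4)(C) conj(chi(C)):
  <chi_5*chi_4, chi_1> = (1/24)[1*(9)*conj(1) + 6*(-1)*conj(1) + 3*(1)*conj(1) + 8*(0)*conj(1) + 6*(-1)*conj(1)]
      = (1/24)[(9) + (-6) + (3) + (0) + (-6)] = 0/24 = 0
  <chi_5*chi_4, chi_2> = (1/24)[1*(9)*conj(1) + 6*(-1)*conj(-1) + 3*(1)*conj(1) + 8*(0)*conj(1) + 6*(-1)*conj(-1)]
      = (1/24)[(9) + (6) + (3) + (0) + (6)] = 24/24 = 1
  <chi_5*chi_4, chi_3> = (1/24)[1*(9)*conj(2) + 6*(-1)*conj(0) + 3*(1)*conj(2) + 8*(0)*conj(-1) + 6*(-1)*conj(0)]
      = (1/24)[(18) + (0) + (6) + (0) + (0)] = 24/24 = 1
  <chi_5*chi_4, chi_4> = (1/24)[1*(9)*conj(3) + 6*(-1)*conj(1) + 3*(1)*conj(-1) + 8*(0)*conj(0) + 6*(-1)*conj(-1)]
      = (1/24)[(27) + (-6) + (-3) + (0) + (6)] = 24/24 = 1
  <chi_5*chi_4, chi_5> = (1/24)[1*(9)*conj(3) + 6*(-1)*conj(-1) + 3*(1)*conj(-1) + 8*(0)*conj(0) + 6*(-1)*conj(1)]
      = (1/24)[(27) + (6) + (-3) + (0) + (-6)] = 24/24 = 1
Hence the multiplicities are chi_2: 1, chi_3: 1, chi_4: 1, chi_5: 1. Dimension check: dim(chi_5)*dim(chi_4) = 3*3 = 9 and sum (mult * dim) = 1*1 + 1*2 + 1*3 + 1*3 = 9.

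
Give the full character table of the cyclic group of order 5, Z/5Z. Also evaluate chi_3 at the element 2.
Character table of Z/5Z (irreps indexed chi_0,...,chi_4 with chi_k(m) = zeta_5^(k*m), zeta_5 = exp(2*pi*i/5)):
  irrep \ class  {0} (size 1)  {1} (size 1)    {2} (size 1)    {3} (size 1)    {4} (size 1)  
  chi_0          1             1               1               1               1             
  chi_1          1             exp(2*I*pi/5)   exp(4*I*pi/5)   exp(-4*I*pi/5)  exp(-2*I*pi/5)
  chi_2          1             exp(4*I*pi/5)   exp(-2*I*pi/5)  exp(2*I*pi/5)   exp(-4*I*pi/5)
  chi_3          1             exp(-4*I*pi/5)  exp(2*I*pi/5)   exp(-2*I*pi/5)  exp(4*I*pi/5) 
  chi_4          1             exp(-2*I*pi/5)  exp(-4*I*pi/5)  exp(4*I*pi/5)   exp(2*I*pi/5) 

Spot check: chi_3(2) = zeta_5^(3*2) = zeta_5^6 = exp(2*I*pi/5).

Derivation: Z/5Z is abelian, so all 5 irreducible complex representations are 1-dimensional. They are given by chi_k(m) = zeta_5^(k*m) for k = 0,...,4. Row orthogonality: sum_m chi_k(m) conj(chi_l(m)) = 5 * [k = l].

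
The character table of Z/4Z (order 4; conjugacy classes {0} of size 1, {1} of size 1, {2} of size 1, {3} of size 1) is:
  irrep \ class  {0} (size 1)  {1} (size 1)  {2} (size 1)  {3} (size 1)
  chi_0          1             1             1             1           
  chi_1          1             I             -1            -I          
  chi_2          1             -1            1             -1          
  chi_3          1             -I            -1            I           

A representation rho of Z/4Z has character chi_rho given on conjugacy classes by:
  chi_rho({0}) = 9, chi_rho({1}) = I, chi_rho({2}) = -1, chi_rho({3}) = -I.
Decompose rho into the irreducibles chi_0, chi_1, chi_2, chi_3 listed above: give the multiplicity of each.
Multiplicities: chi_0: 2, chi_1: 3, chi_2: 2, chi_3: 2.

Details: Use <chi_rho, chi> = (1/|G|) sum_C |C| * chi_rho(C) * conj(chi(C)) with |G| = 4 for each irreducible chi in the table:
  <chi_rho, chi_0> = (1/4)[1*(9)*conj(1) + 1*(I)*conj(1) + 1*(-1)*conj(1) + 1*(-I)*conj(1)]
      = (1/4)[(9) + (I) + (-1) + (-I)] = 8/4 = 2
  <chi_rho, chi_1> = (1/4)[1*(9)*conj(1) + 1*(I)*conj(I) + 1*(-1)*conj(-1) + 1*(-I)*conj(-I)]
      = (1/4)[(9) + (1) + (1) + (1)] = 12/4 = 3
  <chi_rho, chi_2> = (1/4)[1*(9)*conj(1) + 1*(I)*conj(-1) + 1*(-1)*conj(1) + 1*(-I)*conj(-1)]
      = (1/4)[(9) + (-I) + (-1) + (I)] = 8/4 = 2
  <chi_rho, chi_3> = (1/4)[1*(9)*conj(1) + 1*(I)*conj(-I) + 1*(-1)*conj(-1) + 1*(-I)*conj(I)]
      = (1/4)[(9) + (-1) + (1) + (-1)] = 8/4 = 2
(Exp terms are combined using exp(i*s)*conj(exp(i*t)) = exp(i*(s-t)), and sums of them are collapsed using the identity that for every m > 1 the m distinct m-th roots of unity sum to 0, e.g. 1 + exp(2*I*pi/3) + exp(-2*I*pi/3) = 0.)
Dimension check: dim(rho) = sum (mult * dim) = 2*1 + 3*1 + 2*1 + 2*1 = 9 = chi_rho(e) = 9.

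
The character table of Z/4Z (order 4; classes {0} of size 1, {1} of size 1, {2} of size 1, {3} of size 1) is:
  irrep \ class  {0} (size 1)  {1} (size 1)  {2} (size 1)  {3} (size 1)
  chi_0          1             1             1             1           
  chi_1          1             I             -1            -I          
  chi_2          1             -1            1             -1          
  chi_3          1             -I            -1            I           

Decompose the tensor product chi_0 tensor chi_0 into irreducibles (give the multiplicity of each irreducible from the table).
chi_0 tensor chi_0 = chi_0 (all other irreducibles have multiplicity 0).

Details: The character of a tensor product is the pointwise product (chi_0 * chi_0)(C) = chi_0(C) * chi_0(C):
  {0}: (1)*(1), {1}: (1)*(1), {2}: (1)*(1), {3}: (1)*(1)
so (chi_0 * chi_0) takes values
  {0} -> 1, {1} -> 1, {2} -> 1, {3} -> 1.
Now take the inner product of this character with each irreducible chi from the table, <chi_0*chi_0, chi> = (1/4) sum_C |C| (chi_0*chi_0)(C) conj(chi(C)):
  <chi_0*chi_0, chi_0> = (1/4)[1*(1)*conj(1) + 1*(1)*conj(1) + 1*(1)*conj(1) + 1*(1)*conj(1)]
      = (1/4)[(1) + (1) + (1) + (1)] = 4/4 = 1
  <chi_0*chi_0, chi_1> = (1/4)[1*(1)*conj(1) + 1*(1)*conj(I) + 1*(1)*conj(-1) + 1*(1)*conj(-I)]
      = (1/4)[(1) + (-I) + (-1) + (I)] = 0/4 = 0
  <chi_0*chi_0, chi_2> = (1/4)[1*(1)*conj(1) + 1*(1)*conj(-1) + 1*(1)*conj(1) + 1*(1)*conj(-1)]
      = (1/4)[(1) + (-1) + (1) + (-1)] = 0/4 = 0
  <chi_0*chi_0, chi_3> = (1/4)[1*(1)*conj(1) + 1*(1)*conj(-I) + 1*(1)*conj(-1) + 1*(1)*conj(I)]
      = (1/4)[(1) + (I) + (-1) + (-I)] = 0/4 = 0
(Exp terms are combined using exp(i*s)*conj(exp(i*t)) = exp(i*(s-t)), and sums of them are collapsed using the identity that for every m > 1 the m distinct m-th roots of unity sum to 0, e.g. 1 + exp(2*I*pi/3) + exp(-2*I*pi/3) = 0.)
Hence the multiplicities are chi_0: 1. Dimension check: dim(chi_0)*dim(chi_0) = 1*1 = 1 and sum (mult * dim) = 1*1 = 1.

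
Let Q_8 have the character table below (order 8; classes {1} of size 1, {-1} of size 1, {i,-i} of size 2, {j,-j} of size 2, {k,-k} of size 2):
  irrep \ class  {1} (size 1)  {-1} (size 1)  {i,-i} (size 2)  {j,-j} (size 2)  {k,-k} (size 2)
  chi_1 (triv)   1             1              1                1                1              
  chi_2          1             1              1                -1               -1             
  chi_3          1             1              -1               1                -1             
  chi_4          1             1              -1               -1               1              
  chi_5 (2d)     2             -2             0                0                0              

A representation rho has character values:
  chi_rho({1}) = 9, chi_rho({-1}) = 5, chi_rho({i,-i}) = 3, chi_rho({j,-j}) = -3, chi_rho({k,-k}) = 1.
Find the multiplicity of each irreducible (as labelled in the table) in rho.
Multiplicities: chi_1: 2, chi_2: 3, chi_3: 0, chi_4: 2, chi_5: 1.

Reasoning: Use <chi_rho, chi> = (1/|G|) sum_C |C| * chi_rho(C) * conj(chi(C)) with |G| = 8 for each irreducible chi in the table:
  <chi_rho, chi_1> = (1/8)[1*(9)*conj(1) + 1*(5)*conj(1) + 2*(3)*conj(1) + 2*(-3)*conj(1) + 2*(1)*conj(1)]
      = (1/8)[(9) + (5) + (6) + (-6) + (2)] = 16/8 = 2
  <chi_rho, chi_2> = (1/8)[1*(9)*conj(1) + 1*(5)*conj(1) + 2*(3)*conj(1) + 2*(-3)*conj(-1) + 2*(1)*conj(-1)]
      = (1/8)[(9) + (5) + (6) + (6) + (-2)] = 24/8 = 3
  <chi_rho, chi_3> = (1/8)[1*(9)*conj(1) + 1*(5)*conj(1) + 2*(3)*conj(-1) + 2*(-3)*conj(1) + 2*(1)*conj(-1)]
      = (1/8)[(9) + (5) + (-6) + (-6) + (-2)] = 0/8 = 0
  <chi_rho, chi_4> = (1/8)[1*(9)*conj(1) + 1*(5)*conj(1) + 2*(3)*conj(-1) + 2*(-3)*conj(-1) + 2*(1)*conj(1)]
      = (1/8)[(9) + (5) + (-6) + (6) + (2)] = 16/8 = 2
  <chi_rho, chi_5> = (1/8)[1*(9)*conj(2) + 1*(5)*conj(-2) + 2*(3)*conj(0) + 2*(-3)*conj(0) + 2*(1)*conj(0)]
      = (1/8)[(18) + (-10) + (0) + (0) + (0)] = 8/8 = 1
Dimension check: dim(rho) = sum (mult * dim) = 2*1 + 3*1 + 0*1 + 2*1 + 1*2 = 9 = chi_rho(e) = 9.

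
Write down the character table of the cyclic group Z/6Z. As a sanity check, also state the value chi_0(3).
Character table of Z/6Z (irreps indexed chi_0,...,chi_5 with chi_k(m) = zeta_6^(k*m), zeta_6 = exp(2*pi*i/6)):
  irrep \ class  {0} (size 1)  {1} (size 1)    {2} (size 1)    {3} (size 1)  {4} (size 1)    {5} (size 1)  
  chi_0          1             1               1               1             1               1             
  chi_1          1             exp(I*pi/3)     exp(2*I*pi/3)   -1            exp(-2*I*pi/3)  exp(-I*pi/3)  
  chi_2          1             exp(2*I*pi/3)   exp(-2*I*pi/3)  1             exp(2*I*pi/3)   exp(-2*I*pi/3)
  chi_3          1             -1              1               -1            1               -1            
  chi_4          1             exp(-2*I*pi/3)  exp(2*I*pi/3)   1             exp(-2*I*pi/3)  exp(2*I*pi/3) 
  chi_5          1             exp(-I*pi/3)    exp(-2*I*pi/3)  -1            exp(2*I*pi/3)   exp(I*pi/3)   

Spot check: chi_0(3) = zeta_6^(0*3) = zeta_6^0 = 1.

Argument: Z/6Z is abelian, so all 6 irreducible complex representations are 1-dimensional. They are given by chi_k(m) = zeta_6^(k*m) for k = 0,...,5. Row orthogonality: sum_m chi_k(m) conj(chi_l(m)) = 6 * [k = l].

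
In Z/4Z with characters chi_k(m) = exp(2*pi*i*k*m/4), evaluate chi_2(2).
chi_2(2) = zeta_4^4 = 1

Justification: chi_2(2) = zeta_4^(2*2) = zeta_4^4. Since zeta_4^4 = 1, this equals zeta_4^0 = exp(2*pi*i*0/4) = 1.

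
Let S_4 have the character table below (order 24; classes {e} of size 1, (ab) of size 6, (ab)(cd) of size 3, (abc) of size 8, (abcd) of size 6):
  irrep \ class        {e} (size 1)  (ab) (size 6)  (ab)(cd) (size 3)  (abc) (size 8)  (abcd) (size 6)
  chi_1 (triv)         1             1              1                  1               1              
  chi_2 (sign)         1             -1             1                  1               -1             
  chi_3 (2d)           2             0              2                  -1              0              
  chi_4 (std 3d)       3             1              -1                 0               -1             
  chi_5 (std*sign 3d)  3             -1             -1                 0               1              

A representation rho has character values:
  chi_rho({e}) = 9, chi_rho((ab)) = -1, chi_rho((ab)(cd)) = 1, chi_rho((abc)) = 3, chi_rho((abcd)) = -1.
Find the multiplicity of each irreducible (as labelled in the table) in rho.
Multiplicities: chi_1: 1, chi_2: 2, chi_3: 0, chi_4: 1, chi_5: 1.

Details: Use <chi_rho, chi> = (1/|G|) sum_C |C| * chi_rho(C) * conj(chi(C)) with |G| = 24 for each irreducible chi in the table:
  <chi_rho, chi_1> = (1/24)[1*(9)*conj(1) + 6*(-1)*conj(1) + 3*(1)*conj(1) + 8*(3)*conj(1) + 6*(-1)*conj(1)]
      = (1/24)[(9) + (-6) + (3) + (24) + (-6)] = 24/24 = 1
  <chi_rho, chi_2> = (1/24)[1*(9)*conj(1) + 6*(-1)*conj(-1) + 3*(1)*conj(1) + 8*(3)*conj(1) + 6*(-1)*conj(-1)]
      = (1/24)[(9) + (6) + (3) + (24) + (6)] = 48/24 = 2
  <chi_rho, chi_3> = (1/24)[1*(9)*conj(2) + 6*(-1)*conj(0) + 3*(1)*conj(2) + 8*(3)*conj(-1) + 6*(-1)*conj(0)]
      = (1/24)[(18) + (0) + (6) + (-24) + (0)] = 0/24 = 0
  <chi_rho, chi_4> = (1/24)[1*(9)*conj(3) + 6*(-1)*conj(1) + 3*(1)*conj(-1) + 8*(3)*conj(0) + 6*(-1)*conj(-1)]
      = (1/24)[(27) + (-6) + (-3) + (0) + (6)] = 24/24 = 1
  <chi_rho, chi_5> = (1/24)[1*(9)*conj(3) + 6*(-1)*conj(-1) + 3*(1)*conj(-1) + 8*(3)*conj(0) + 6*(-1)*conj(1)]
      = (1/24)[(27) + (6) + (-3) + (0) + (-6)] = 24/24 = 1
Dimension check: dim(rho) = sum (mult * dim) = 1*1 + 2*1 + 0*2 + 1*3 + 1*3 = 9 = chi_rho(e) = 9.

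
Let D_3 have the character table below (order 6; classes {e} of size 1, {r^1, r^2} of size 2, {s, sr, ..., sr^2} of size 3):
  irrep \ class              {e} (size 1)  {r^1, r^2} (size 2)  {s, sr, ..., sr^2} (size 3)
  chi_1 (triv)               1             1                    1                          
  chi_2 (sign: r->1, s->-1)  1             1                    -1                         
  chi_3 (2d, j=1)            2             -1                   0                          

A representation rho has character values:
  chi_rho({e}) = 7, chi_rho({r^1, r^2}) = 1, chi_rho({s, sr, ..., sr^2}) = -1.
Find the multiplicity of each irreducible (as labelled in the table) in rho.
Multiplicities: chi_1: 1, chi_2: 2, chi_3: 2.

Explanation: Use <chi_rho, chi> = (1/|G|) sum_C |C| * chi_rho(C) * conj(chi(C)) with |G| = 6 for each irreducible chi in the table:
  <chi_rho, chi_1> = (1/6)[1*(7)*conj(1) + 2*(1)*conj(1) + 3*(-1)*conj(1)]
      = (1/6)[(7) + (2) + (-3)] = 6/6 = 1
  <chi_rho, chi_2> = (1/6)[1*(7)*conj(1) + 2*(1)*conj(1) + 3*(-1)*conj(-1)]
      = (1/6)[(7) + (2) + (3)] = 12/6 = 2
  <chi_rho, chi_3> = (1/6)[1*(7)*conj(2) + 2*(1)*conj(-1) + 3*(-1)*conj(0)]
      = (1/6)[(14) + (-2) + (0)] = 12/6 = 2
Dimension check: dim(rho) = sum (mult * dim) = 1*1 + 2*1 + 2*2 = 7 = chi_rho(e) = 7.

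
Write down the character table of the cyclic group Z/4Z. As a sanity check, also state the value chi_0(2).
Character table of Z/4Z (irreps indexed chi_0,...,chi_3 with chi_k(m) = zeta_4^(k*m), zeta_4 = exp(2*pi*i/4)):
  irrep \ class  {0} (size 1)  {1} (size 1)  {2} (size 1)  {3} (size 1)
  chi_0          1             1             1             1           
  chi_1          1             I             -1            -I          
  chi_2          1             -1            1             -1          
  chi_3          1             -I            -1            I           

Spot check: chi_0(2) = zeta_4^(0*2) = zeta_4^0 = 1.

Solution. Z/4Z is abelian, so all 4 irreducible complex representations are 1-dimensional. They are given by chi_k(m) = zeta_4^(k*m) for k = 0,...,3. Row orthogonality: sum_m chi_k(m) conj(chi_l(m)) = 4 * [k = l].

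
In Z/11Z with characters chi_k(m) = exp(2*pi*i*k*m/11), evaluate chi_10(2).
chi_10(2) = zeta_11^20 = exp(-4*I*pi/11)

Reasoning: chi_10(2) = zeta_11^(10*2) = zeta_11^20. Since zeta_11^11 = 1, this equals zeta_11^9 = exp(2*pi*i*9/11) = exp(-4*I*pi/11).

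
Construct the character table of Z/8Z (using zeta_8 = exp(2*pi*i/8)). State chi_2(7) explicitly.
Character table of Z/8Z (irreps indexed chi_0,...,chi_7 with chi_k(m) = zeta_8^(k*m), zeta_8 = exp(2*pi*i/8)):
  irrep \ class  {0} (size 1)  {1} (size 1)    {2} (size 1)  {3} (size 1)    {4} (size 1)  {5} (size 1)    {6} (size 1)  {7} (size 1)  
  chi_0          1             1               1             1               1             1               1             1             
  chi_1          1             exp(I*pi/4)     I             exp(3*I*pi/4)   -1            exp(-3*I*pi/4)  -I            exp(-I*pi/4)  
  chi_2          1             I               -1            -I              1             I               -1            -I            
  chi_3          1             exp(3*I*pi/4)   -I            exp(I*pi/4)     -1            exp(-I*pi/4)    I             exp(-3*I*pi/4)
  chi_4          1             -1              1             -1              1             -1              1             -1            
  chi_5          1             exp(-3*I*pi/4)  I             exp(-I*pi/4)    -1            exp(I*pi/4)     -I            exp(3*I*pi/4) 
  chi_6          1             -I              -1            I               1             -I              -1            I             
  chi_7          1             exp(-I*pi/4)    -I            exp(-3*I*pi/4)  -1            exp(3*I*pi/4)   I             exp(I*pi/4)   

Spot check: chi_2(7) = zeta_8^(2*7) = zeta_8^14 = -I.

Justification: Z/8Z is abelian, so all 8 irreducible complex representations are 1-dimensional. They are given by chi_k(m) = zeta_8^(k*m) for k = 0,...,7. Row orthogonality: sum_m chi_k(m) conj(chi_l(m)) = 8 * [k = l].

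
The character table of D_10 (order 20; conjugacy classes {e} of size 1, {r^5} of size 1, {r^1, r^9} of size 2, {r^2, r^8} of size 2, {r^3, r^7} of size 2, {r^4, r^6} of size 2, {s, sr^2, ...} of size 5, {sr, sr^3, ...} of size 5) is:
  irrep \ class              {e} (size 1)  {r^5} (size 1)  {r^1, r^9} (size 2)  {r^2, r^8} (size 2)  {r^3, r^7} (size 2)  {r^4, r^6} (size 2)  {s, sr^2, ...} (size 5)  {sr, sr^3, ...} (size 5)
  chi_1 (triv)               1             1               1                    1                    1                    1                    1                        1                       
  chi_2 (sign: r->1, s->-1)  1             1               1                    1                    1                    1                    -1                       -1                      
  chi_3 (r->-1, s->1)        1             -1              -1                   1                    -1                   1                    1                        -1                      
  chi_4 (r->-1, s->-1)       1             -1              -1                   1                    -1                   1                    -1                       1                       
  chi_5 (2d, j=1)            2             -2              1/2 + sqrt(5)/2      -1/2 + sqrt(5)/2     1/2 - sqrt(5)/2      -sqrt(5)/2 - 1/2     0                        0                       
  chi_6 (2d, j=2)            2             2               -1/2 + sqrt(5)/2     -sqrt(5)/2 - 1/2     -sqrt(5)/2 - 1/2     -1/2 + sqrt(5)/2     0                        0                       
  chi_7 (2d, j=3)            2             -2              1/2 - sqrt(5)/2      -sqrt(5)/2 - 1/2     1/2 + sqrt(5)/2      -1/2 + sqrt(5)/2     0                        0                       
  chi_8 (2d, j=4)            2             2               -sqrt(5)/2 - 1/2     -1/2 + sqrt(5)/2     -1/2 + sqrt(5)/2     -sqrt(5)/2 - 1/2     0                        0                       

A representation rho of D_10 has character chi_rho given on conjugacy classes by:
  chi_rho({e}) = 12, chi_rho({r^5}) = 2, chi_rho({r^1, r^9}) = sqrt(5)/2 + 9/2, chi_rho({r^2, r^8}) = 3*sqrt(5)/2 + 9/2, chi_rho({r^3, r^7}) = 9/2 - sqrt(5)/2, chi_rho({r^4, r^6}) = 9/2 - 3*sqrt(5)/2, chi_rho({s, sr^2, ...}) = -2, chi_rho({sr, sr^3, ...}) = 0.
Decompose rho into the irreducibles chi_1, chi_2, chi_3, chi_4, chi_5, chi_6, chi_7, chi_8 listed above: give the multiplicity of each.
Multiplicities: chi_1: 2, chi_2: 3, chi_3: 0, chi_4: 1, chi_5: 2, chi_6: 0, chi_7: 0, chi_8: 1.

Why: Use <chi_rho, chi> = (1/|G|) sum_C |C| * chi_rho(C) * conj(chi(C)) with |G| = 20 for each irreducible chi in the table:
  <chi_rho, chi_1> = (1/20)[1*(12)*conj(1) + 1*(2)*conj(1) + 2*(sqrt(5)/2 + 9/2)*conj(1) + 2*(3*sqrt(5)/2 + 9/2)*conj(1) + 2*(9/2 - sqrt(5)/2)*conj(1) + 2*(9/2 - 3*sqrt(5)/2)*conj(1) + 5*(-2)*conj(1) + 5*(0)*conj(1)]
      = (1/20)[(12) + (2) + (sqrt(5) + 9) + (3*sqrt(5) + 9) + (9 - sqrt(5)) + (9 - 3*sqrt(5)) + (-10) + (0)] = 40/20 = 2
  <chi_rho, chi_2> = (1/20)[1*(12)*conj(1) + 1*(2)*conj(1) + 2*(sqrt(5)/2 + 9/2)*conj(1) + 2*(3*sqrt(5)/2 + 9/2)*conj(1) + 2*(9/2 - sqrt(5)/2)*conj(1) + 2*(9/2 - 3*sqrt(5)/2)*conj(1) + 5*(-2)*conj(-1) + 5*(0)*conj(-1)]
      = (1/20)[(12) + (2) + (sqrt(5) + 9) + (3*sqrt(5) + 9) + (9 - sqrt(5)) + (9 - 3*sqrt(5)) + (10) + (0)] = 60/20 = 3
  <chi_rho, chi_3> = (1/20)[1*(12)*conj(1) + 1*(2)*conj(-1) + 2*(sqrt(5)/2 + 9/2)*conj(-1) + 2*(3*sqrt(5)/2 + 9/2)*conj(1) + 2*(9/2 - sqrt(5)/2)*conj(-1) + 2*(9/2 - 3*sqrt(5)/2)*conj(1) + 5*(-2)*conj(1) + 5*(0)*conj(-1)]
      = (1/20)[(12) + (-2) + (-9 - sqrt(5)) + (3*sqrt(5) + 9) + (-9 + sqrt(5)) + (9 - 3*sqrt(5)) + (-10) + (0)] = 0/20 = 0
  <chi_rho, chi_4> = (1/20)[1*(12)*conj(1) + 1*(2)*conj(-1) + 2*(sqrt(5)/2 + 9/2)*conj(-1) + 2*(3*sqrt(5)/2 + 9/2)*conj(1) + 2*(9/2 - sqrt(5)/2)*conj(-1) + 2*(9/2 - 3*sqrt(5)/2)*conj(1) + 5*(-2)*conj(-1) + 5*(0)*conj(1)]
      = (1/20)[(12) + (-2) + (-9 - sqrt(5)) + (3*sqrt(5) + 9) + (-9 + sqrt(5)) + (9 - 3*sqrt(5)) + (10) + (0)] = 20/20 = 1
  <chi_rho, chi_5> = (1/20)[1*(12)*conj(2) + 1*(2)*conj(-2) + 2*(sqrt(5)/2 + 9/2)*conj(1/2 + sqrt(5)/2) + 2*(3*sqrt(5)/2 + 9/2)*conj(-1/2 + sqrt(5)/2) + 2*(9/2 - sqrt(5)/2)*conj(1/2 - sqrt(5)/2) + 2*(9/2 - 3*sqrt(5)/2)*conj(-sqrt(5)/2 - 1/2) + 5*(-2)*conj(0) + 5*(0)*conj(0)]
      = (1/20)[(24) + (-4) + (7 + 5*sqrt(5)) + (3 + 3*sqrt(5)) + (7 - 5*sqrt(5)) + (3 - 3*sqrt(5)) + (0) + (0)] = 40/20 = 2
  <chi_rho, chi_6> = (1/20)[1*(12)*conj(2) + 1*(2)*conj(2) + 2*(sqrt(5)/2 + 9/2)*conj(-1/2 + sqrt(5)/2) + 2*(3*sqrt(5)/2 + 9/2)*conj(-sqrt(5)/2 - 1/2) + 2*(9/2 - sqrt(5)/2)*conj(-sqrt(5)/2 - 1/2) + 2*(9/2 - 3*sqrt(5)/2)*conj(-1/2 + sqrt(5)/2) + 5*(-2)*conj(0) + 5*(0)*conj(0)]
      = (1/20)[(24) + (4) + (-2 + 4*sqrt(5)) + (-6*sqrt(5) - 12) + (-4*sqrt(5) - 2) + (-12 + 6*sqrt(5)) + (0) + (0)] = 0/20 = 0
  <chi_rho, chi_7> = (1/20)[1*(12)*conj(2) + 1*(2)*conj(-2) + 2*(sqrt(5)/2 + 9/2)*conj(1/2 - sqrt(5)/2) + 2*(3*sqrt(5)/2 + 9/2)*conj(-sqrt(5)/2 - 1/2) + 2*(9/2 - sqrt(5)/2)*conj(1/2 + sqrt(5)/2) + 2*(9/2 - 3*sqrt(5)/2)*conj(-1/2 + sqrt(5)/2) + 5*(-2)*conj(0) + 5*(0)*conj(0)]
      = (1/20)[(24) + (-4) + (2 - 4*sqrt(5)) + (-6*sqrt(5) - 12) + (2 + 4*sqrt(5)) + (-12 + 6*sqrt(5)) + (0) + (0)] = 0/20 = 0
  <chi_rho, chi_8> = (1/20)[1*(12)*conj(2) + 1*(2)*conj(2) + 2*(sqrt(5)/2 + 9/2)*conj(-sqrt(5)/2 - 1/2) + 2*(3*sqrt(5)/2 + 9/2)*conj(-1/2 + sqrt(5)/2) + 2*(9/2 - sqrt(5)/2)*conj(-1/2 + sqrt(5)/2) + 2*(9/2 - 3*sqrt(5)/2)*conj(-sqrt(5)/2 - 1/2) + 5*(-2)*conj(0) + 5*(0)*conj(0)]
      = (1/20)[(24) + (4) + (-5*sqrt(5) - 7) + (3 + 3*sqrt(5)) + (-7 + 5*sqrt(5)) + (3 - 3*sqrt(5)) + (0) + (0)] = 20/20 = 1
Dimension check: dim(rho) = sum (mult * dim) = 2*1 + 3*1 + 0*1 + 1*1 + 2*2 + 0*2 + 0*2 + 1*2 = 12 = chi_rho(e) = 12.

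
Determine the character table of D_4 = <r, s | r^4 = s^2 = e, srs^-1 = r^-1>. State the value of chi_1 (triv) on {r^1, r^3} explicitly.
Conjugacy classes: {e} of size 1, {r^2} of size 1, {r^1, r^3} of size 2, {s, sr^2, ...} of size 2, {sr, sr^3, ...} of size 2.
Character table:
  irrep \ class              {e} (size 1)  {r^2} (size 1)  {r^1, r^3} (size 2)  {s, sr^2, ...} (size 2)  {sr, sr^3, ...} (size 2)
  chi_1 (triv)               1             1               1                    1                        1                       
  chi_2 (sign: r->1, s->-1)  1             1               1                    -1                       -1                      
  chi_3 (r->-1, s->1)        1             1               -1                   1                        -1                      
  chi_4 (r->-1, s->-1)       1             1               -1                   -1                       1                       
  chi_5 (2d, j=1)            2             -2              0                    0                        0                       

Spot check: chi_1 (triv) on {r^1, r^3} = 1.

Working: D_4 has order 2*4 = 8 with 5 conjugacy classes, hence 5 irreducibles. Sum of squared dims 1 + 1 + 1 + 1 + 4 = 8 = |G|. Linear characters come from the abelianisation; the 2-dimensional irreps have character r^k -> 2*cos(2*pi*j*k/4), reflections -> 0.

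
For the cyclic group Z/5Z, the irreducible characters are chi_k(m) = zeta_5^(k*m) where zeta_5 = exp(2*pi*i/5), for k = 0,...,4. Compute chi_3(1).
chi_3(1) = zeta_5^3 = exp(-4*I*pi/5)

Proof sketch: chi_3(1) = zeta_5^(3*1) = zeta_5^3. Since zeta_5^5 = 1, this equals zeta_5^3 = exp(2*pi*i*3/5) = exp(-4*I*pi/5).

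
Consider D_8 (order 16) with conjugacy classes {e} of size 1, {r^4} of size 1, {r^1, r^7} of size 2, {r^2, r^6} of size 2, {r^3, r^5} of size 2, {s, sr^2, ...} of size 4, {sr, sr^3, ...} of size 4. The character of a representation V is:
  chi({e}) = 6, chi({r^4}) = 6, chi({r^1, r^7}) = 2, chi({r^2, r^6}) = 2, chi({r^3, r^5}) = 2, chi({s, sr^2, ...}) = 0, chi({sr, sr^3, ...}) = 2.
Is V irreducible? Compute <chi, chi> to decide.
Not irreducible (reducible): <chi, chi> = 7 > 1.

Explanation: <chi, chi> = (1/|G|) sum_C |C| * |chi(C)|^2 = (1/16)[1*|6|^2 + 1*|6|^2 + 2*|2|^2 + 2*|2|^2 + 2*|2|^2 + 4*|0|^2 + 4*|2|^2]
  = (1/16)[(36) + (36) + (8) + (8) + (8) + (0) + (16)] = 112/16 = 7.
A character is irreducible iff <chi, chi> = 1, so this representation is reducible.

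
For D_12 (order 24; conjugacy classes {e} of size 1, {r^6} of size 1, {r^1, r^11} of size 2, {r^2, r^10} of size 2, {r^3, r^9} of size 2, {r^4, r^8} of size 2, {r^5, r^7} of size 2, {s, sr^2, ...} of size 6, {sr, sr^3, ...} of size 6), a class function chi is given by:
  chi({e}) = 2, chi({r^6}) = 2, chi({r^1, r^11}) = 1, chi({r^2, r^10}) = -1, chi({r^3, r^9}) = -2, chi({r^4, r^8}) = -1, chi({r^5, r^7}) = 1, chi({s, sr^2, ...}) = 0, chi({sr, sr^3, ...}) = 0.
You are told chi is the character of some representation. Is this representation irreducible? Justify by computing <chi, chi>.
Irreducible: <chi, chi> = 1.

Explanation: <chi, chi> = (1/|G|) sum_C |C| * |chi(C)|^2 = (1/24)[1*|2|^2 + 1*|2|^2 + 2*|1|^2 + 2*|-1|^2 + 2*|-2|^2 + 2*|-1|^2 + 2*|1|^2 + 6*|0|^2 + 6*|0|^2]
  = (1/24)[(4) + (4) + (2) + (2) + (8) + (2) + (2) + (0) + (0)] = 24/24 = 1.
A character is irreducible iff <chi, chi> = 1, so this representation is irreducible.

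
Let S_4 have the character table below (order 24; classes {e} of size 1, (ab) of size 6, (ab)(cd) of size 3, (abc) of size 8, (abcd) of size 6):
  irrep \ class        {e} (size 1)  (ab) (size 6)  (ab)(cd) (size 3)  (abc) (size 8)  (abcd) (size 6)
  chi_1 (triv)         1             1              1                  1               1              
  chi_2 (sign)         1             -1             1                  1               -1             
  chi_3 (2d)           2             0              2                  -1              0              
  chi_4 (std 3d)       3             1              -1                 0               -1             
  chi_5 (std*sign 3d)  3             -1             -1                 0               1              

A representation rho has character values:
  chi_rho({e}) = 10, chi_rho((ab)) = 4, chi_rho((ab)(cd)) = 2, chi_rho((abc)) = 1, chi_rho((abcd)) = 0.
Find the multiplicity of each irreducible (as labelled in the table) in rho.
Multiplicities: chi_1: 2, chi_2: 0, chi_3: 1, chi_4: 2, chi_5: 0.

Explanation: Use <chi_rho, chi> = (1/|G|) sum_C |C| * chi_rho(C) * conj(chi(C)) with |G| = 24 for each irreducible chi in the table:
  <chi_rho, chi_1> = (1/24)[1*(10)*conj(1) + 6*(4)*conj(1) + 3*(2)*conj(1) + 8*(1)*conj(1) + 6*(0)*conj(1)]
      = (1/24)[(10) + (24) + (6) + (8) + (0)] = 48/24 = 2
  <chi_rho, chi_2> = (1/24)[1*(10)*conj(1) + 6*(4)*conj(-1) + 3*(2)*conj(1) + 8*(1)*conj(1) + 6*(0)*conj(-1)]
      = (1/24)[(10) + (-24) + (6) + (8) + (0)] = 0/24 = 0
  <chi_rho, chi_3> = (1/24)[1*(10)*conj(2) + 6*(4)*conj(0) + 3*(2)*conj(2) + 8*(1)*conj(-1) + 6*(0)*conj(0)]
      = (1/24)[(20) + (0) + (12) + (-8) + (0)] = 24/24 = 1
  <chi_rho, chi_4> = (1/24)[1*(10)*conj(3) + 6*(4)*conj(1) + 3*(2)*conj(-1) + 8*(1)*conj(0) + 6*(0)*conj(-1)]
      = (1/24)[(30) + (24) + (-6) + (0) + (0)] = 48/24 = 2
  <chi_rho, chi_5> = (1/24)[1*(10)*conj(3) + 6*(4)*conj(-1) + 3*(2)*conj(-1) + 8*(1)*conj(0) + 6*(0)*conj(1)]
      = (1/24)[(30) + (-24) + (-6) + (0) + (0)] = 0/24 = 0
Dimension check: dim(rho) = sum (mult * dim) = 2*1 + 0*1 + 1*2 + 2*3 + 0*3 = 10 = chi_rho(e) = 10.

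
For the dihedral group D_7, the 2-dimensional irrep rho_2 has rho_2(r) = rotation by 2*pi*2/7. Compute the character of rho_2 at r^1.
chi_{rho_2}(r^1) = 2*cos(2*pi*2*1/7) = -2*cos(3*pi/7)

Justification: rho_2(r^1) is rotation by angle 2*pi*2*1/7, whose trace is 2*cos(2*pi*2*1/7) = -2*cos(3*pi/7).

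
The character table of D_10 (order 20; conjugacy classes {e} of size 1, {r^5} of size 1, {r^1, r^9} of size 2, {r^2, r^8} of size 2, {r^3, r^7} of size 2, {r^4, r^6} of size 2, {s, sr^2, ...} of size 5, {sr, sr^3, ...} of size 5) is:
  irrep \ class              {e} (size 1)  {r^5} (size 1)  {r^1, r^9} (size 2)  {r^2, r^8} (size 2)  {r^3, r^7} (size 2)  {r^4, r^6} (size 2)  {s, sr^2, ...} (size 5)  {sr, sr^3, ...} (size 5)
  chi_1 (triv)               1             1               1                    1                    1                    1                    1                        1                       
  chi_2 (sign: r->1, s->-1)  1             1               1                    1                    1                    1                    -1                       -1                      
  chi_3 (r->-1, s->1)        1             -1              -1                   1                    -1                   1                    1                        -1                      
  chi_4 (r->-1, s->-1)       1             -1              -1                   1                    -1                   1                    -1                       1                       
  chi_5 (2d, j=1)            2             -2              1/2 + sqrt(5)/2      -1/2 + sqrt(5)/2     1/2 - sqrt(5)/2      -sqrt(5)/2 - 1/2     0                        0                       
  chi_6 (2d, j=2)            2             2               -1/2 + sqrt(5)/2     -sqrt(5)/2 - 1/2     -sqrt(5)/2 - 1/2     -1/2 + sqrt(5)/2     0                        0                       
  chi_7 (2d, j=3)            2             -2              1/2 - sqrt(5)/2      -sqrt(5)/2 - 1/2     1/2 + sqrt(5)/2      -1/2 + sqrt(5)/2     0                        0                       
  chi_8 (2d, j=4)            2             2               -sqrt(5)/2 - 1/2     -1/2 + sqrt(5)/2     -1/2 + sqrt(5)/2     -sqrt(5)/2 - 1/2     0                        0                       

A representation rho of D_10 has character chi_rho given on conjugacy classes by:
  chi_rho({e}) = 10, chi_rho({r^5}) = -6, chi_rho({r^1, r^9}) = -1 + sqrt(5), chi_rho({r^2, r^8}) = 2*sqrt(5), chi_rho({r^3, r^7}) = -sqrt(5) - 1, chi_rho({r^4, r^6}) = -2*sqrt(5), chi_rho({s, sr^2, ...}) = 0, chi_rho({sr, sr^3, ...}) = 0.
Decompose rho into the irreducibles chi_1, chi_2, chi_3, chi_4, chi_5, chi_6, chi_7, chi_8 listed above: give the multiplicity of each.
Multiplicities: chi_1: 0, chi_2: 0, chi_3: 1, chi_4: 1, chi_5: 3, chi_6: 0, chi_7: 0, chi_8: 1.

Solution. Use <chi_rho, chi> = (1/|G|) sum_C |C| * chi_rho(C) * conj(chi(C)) with |G| = 20 for each irreducible chi in the table:
  <chi_rho, chi_1> = (1/20)[1*(10)*conj(1) + 1*(-6)*conj(1) + 2*(-1 + sqrt(5))*conj(1) + 2*(2*sqrt(5))*conj(1) + 2*(-sqrt(5) - 1)*conj(1) + 2*(-2*sqrt(5))*conj(1) + 5*(0)*conj(1) + 5*(0)*conj(1)]
      = (1/20)[(10) + (-6) + (-2 + 2*sqrt(5)) + (4*sqrt(5)) + (-2*sqrt(5) - 2) + (-4*sqrt(5)) + (0) + (0)] = 0/20 = 0
  <chi_rho, chi_2> = (1/20)[1*(10)*conj(1) + 1*(-6)*conj(1) + 2*(-1 + sqrt(5))*conj(1) + 2*(2*sqrt(5))*conj(1) + 2*(-sqrt(5) - 1)*conj(1) + 2*(-2*sqrt(5))*conj(1) + 5*(0)*conj(-1) + 5*(0)*conj(-1)]
      = (1/20)[(10) + (-6) + (-2 + 2*sqrt(5)) + (4*sqrt(5)) + (-2*sqrt(5) - 2) + (-4*sqrt(5)) + (0) + (0)] = 0/20 = 0
  <chi_rho, chi_3> = (1/20)[1*(10)*conj(1) + 1*(-6)*conj(-1) + 2*(-1 + sqrt(5))*conj(-1) + 2*(2*sqrt(5))*conj(1) + 2*(-sqrt(5) - 1)*conj(-1) + 2*(-2*sqrt(5))*conj(1) + 5*(0)*conj(1) + 5*(0)*conj(-1)]
      = (1/20)[(10) + (6) + (2 - 2*sqrt(5)) + (4*sqrt(5)) + (2 + 2*sqrt(5)) + (-4*sqrt(5)) + (0) + (0)] = 20/20 = 1
  <chi_rho, chi_4> = (1/20)[1*(10)*conj(1) + 1*(-6)*conj(-1) + 2*(-1 + sqrt(5))*conj(-1) + 2*(2*sqrt(5))*conj(1) + 2*(-sqrt(5) - 1)*conj(-1) + 2*(-2*sqrt(5))*conj(1) + 5*(0)*conj(-1) + 5*(0)*conj(1)]
      = (1/20)[(10) + (6) + (2 - 2*sqrt(5)) + (4*sqrt(5)) + (2 + 2*sqrt(5)) + (-4*sqrt(5)) + (0) + (0)] = 20/20 = 1
  <chi_rho, chi_5> = (1/20)[1*(10)*conj(2) + 1*(-6)*conj(-2) + 2*(-1 + sqrt(5))*conj(1/2 + sqrt(5)/2) + 2*(2*sqrt(5))*conj(-1/2 + sqrt(5)/2) + 2*(-sqrt(5) - 1)*conj(1/2 - sqrt(5)/2) + 2*(-2*sqrt(5))*conj(-sqrt(5)/2 - 1/2) + 5*(0)*conj(0) + 5*(0)*conj(0)]
      = (1/20)[(20) + (12) + (4) + (10 - 2*sqrt(5)) + (4) + (2*sqrt(5) + 10) + (0) + (0)] = 60/20 = 3
  <chi_rho, chi_6> = (1/20)[1*(10)*conj(2) + 1*(-6)*conj(2) + 2*(-1 + sqrt(5))*conj(-1/2 + sqrt(5)/2) + 2*(2*sqrt(5))*conj(-sqrt(5)/2 - 1/2) + 2*(-sqrt(5) - 1)*conj(-sqrt(5)/2 - 1/2) + 2*(-2*sqrt(5))*conj(-1/2 + sqrt(5)/2) + 5*(0)*conj(0) + 5*(0)*conj(0)]
      = (1/20)[(20) + (-12) + (6 - 2*sqrt(5)) + (-10 - 2*sqrt(5)) + (2*sqrt(5) + 6) + (-10 + 2*sqrt(5)) + (0) + (0)] = 0/20 = 0
  <chi_rho, chi_7> = (1/20)[1*(10)*conj(2) + 1*(-6)*conj(-2) + 2*(-1 + sqrt(5))*conj(1/2 - sqrt(5)/2) + 2*(2*sqrt(5))*conj(-sqrt(5)/2 - 1/2) + 2*(-sqrt(5) - 1)*conj(1/2 + sqrt(5)/2) + 2*(-2*sqrt(5))*conj(-1/2 + sqrt(5)/2) + 5*(0)*conj(0) + 5*(0)*conj(0)]
      = (1/20)[(20) + (12) + (-6 + 2*sqrt(5)) + (-10 - 2*sqrt(5)) + (-6 - 2*sqrt(5)) + (-10 + 2*sqrt(5)) + (0) + (0)] = 0/20 = 0
  <chi_rho, chi_8> = (1/20)[1*(10)*conj(2) + 1*(-6)*conj(2) + 2*(-1 + sqrt(5))*conj(-sqrt(5)/2 - 1/2) + 2*(2*sqrt(5))*conj(-1/2 + sqrt(5)/2) + 2*(-sqrt(5) - 1)*conj(-1/2 + sqrt(5)/2) + 2*(-2*sqrt(5))*conj(-sqrt(5)/2 - 1/2) + 5*(0)*conj(0) + 5*(0)*conj(0)]
      = (1/20)[(20) + (-12) + (-4) + (10 - 2*sqrt(5)) + (-4) + (2*sqrt(5) + 10) + (0) + (0)] = 20/20 = 1
Dimension check: dim(rho) = sum (mult * dim) = 0*1 + 0*1 + 1*1 + 1*1 + 3*2 + 0*2 + 0*2 + 1*2 = 10 = chi_rho(e) = 10.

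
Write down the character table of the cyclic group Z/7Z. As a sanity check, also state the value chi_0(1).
Character table of Z/7Z (irreps indexed chi_0,...,chi_6 with chi_k(m) = zeta_7^(k*m), zeta_7 = exp(2*pi*i/7)):
  irrep \ class  {0} (size 1)  {1} (size 1)    {2} (size 1)    {3} (size 1)    {4} (size 1)    {5} (size 1)    {6} (size 1)  
  chi_0          1             1               1               1               1               1               1             
  chi_1          1             exp(2*I*pi/7)   exp(4*I*pi/7)   exp(6*I*pi/7)   exp(-6*I*pi/7)  exp(-4*I*pi/7)  exp(-2*I*pi/7)
  chi_2          1             exp(4*I*pi/7)   exp(-6*I*pi/7)  exp(-2*I*pi/7)  exp(2*I*pi/7)   exp(6*I*pi/7)   exp(-4*I*pi/7)
  chi_3          1             exp(6*I*pi/7)   exp(-2*I*pi/7)  exp(4*I*pi/7)   exp(-4*I*pi/7)  exp(2*I*pi/7)   exp(-6*I*pi/7)
  chi_4          1             exp(-6*I*pi/7)  exp(2*I*pi/7)   exp(-4*I*pi/7)  exp(4*I*pi/7)   exp(-2*I*pi/7)  exp(6*I*pi/7) 
  chi_5          1             exp(-4*I*pi/7)  exp(6*I*pi/7)   exp(2*I*pi/7)   exp(-2*I*pi/7)  exp(-6*I*pi/7)  exp(4*I*pi/7) 
  chi_6          1             exp(-2*I*pi/7)  exp(-4*I*pi/7)  exp(-6*I*pi/7)  exp(6*I*pi/7)   exp(4*I*pi/7)   exp(2*I*pi/7) 

Spot check: chi_0(1) = zeta_7^(0*1) = zeta_7^0 = 1.

Explanation: Z/7Z is abelian, so all 7 irreducible complex representations are 1-dimensional. They are given by chi_k(m) = zeta_7^(k*m) for k = 0,...,6. Row orthogonality: sum_m chi_k(m) conj(chi_l(m)) = 7 * [k = l].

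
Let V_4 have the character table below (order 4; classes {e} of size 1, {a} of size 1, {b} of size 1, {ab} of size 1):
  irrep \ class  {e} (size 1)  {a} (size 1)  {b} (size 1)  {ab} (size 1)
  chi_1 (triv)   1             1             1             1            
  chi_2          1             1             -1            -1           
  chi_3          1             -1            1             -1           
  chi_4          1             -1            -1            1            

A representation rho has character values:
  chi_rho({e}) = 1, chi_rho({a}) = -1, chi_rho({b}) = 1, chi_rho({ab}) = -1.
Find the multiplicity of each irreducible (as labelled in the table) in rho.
Multiplicities: chi_1: 0, chi_2: 0, chi_3: 1, chi_4: 0.

Reasoning: Use <chi_rho, chi> = (1/|G|) sum_C |C| * chi_rho(C) * conj(chi(C)) with |G| = 4 for each irreducible chi in the table:
  <chi_rho, chi_1> = (1/4)[1*(1)*conj(1) + 1*(-1)*conj(1) + 1*(1)*conj(1) + 1*(-1)*conj(1)]
      = (1/4)[(1) + (-1) + (1) + (-1)] = 0/4 = 0
  <chi_rho, chi_2> = (1/4)[1*(1)*conj(1) + 1*(-1)*conj(1) + 1*(1)*conj(-1) + 1*(-1)*conj(-1)]
      = (1/4)[(1) + (-1) + (-1) + (1)] = 0/4 = 0
  <chi_rho, chi_3> = (1/4)[1*(1)*conj(1) + 1*(-1)*conj(-1) + 1*(1)*conj(1) + 1*(-1)*conj(-1)]
      = (1/4)[(1) + (1) + (1) + (1)] = 4/4 = 1
  <chi_rho, chi_4> = (1/4)[1*(1)*conj(1) + 1*(-1)*conj(-1) + 1*(1)*conj(-1) + 1*(-1)*conj(1)]
      = (1/4)[(1) + (1) + (-1) + (-1)] = 0/4 = 0
Dimension check: dim(rho) = sum (mult * dim) = 0*1 + 0*1 + 1*1 + 0*1 = 1 = chi_rho(e) = 1.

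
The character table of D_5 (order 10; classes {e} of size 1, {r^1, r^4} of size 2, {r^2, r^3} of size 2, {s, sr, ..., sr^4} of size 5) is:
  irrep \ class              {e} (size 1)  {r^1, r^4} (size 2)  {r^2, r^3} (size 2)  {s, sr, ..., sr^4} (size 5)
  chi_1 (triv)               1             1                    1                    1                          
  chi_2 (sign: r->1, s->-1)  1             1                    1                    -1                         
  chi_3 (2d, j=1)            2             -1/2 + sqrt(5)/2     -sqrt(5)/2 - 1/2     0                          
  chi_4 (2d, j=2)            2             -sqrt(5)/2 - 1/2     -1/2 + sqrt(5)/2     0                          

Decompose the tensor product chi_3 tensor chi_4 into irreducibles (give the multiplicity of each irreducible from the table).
chi_3 tensor chi_4 = chi_3 + chi_4 (all other irreducibles have multiplicity 0).

Proof sketch: The character of a tensor product is the pointwise product (chi_3 * chi_4)(C) = chi_3(C) * chi_4(C):
  {e}: (2)*(2), {r^1, r^4}: (-1/2 + sqrt(5)/2)*(-sqrt(5)/2 - 1/2), {r^2, r^3}: (-sqrt(5)/2 - 1/2)*(-1/2 + sqrt(5)/2), {s, sr, ..., sr^4}: (0)*(0)
so (chi_3 * chi_4) takes values
  {e} -> 4, {r^1, r^4} -> -1, {r^2, r^3} -> -1, {s, sr, ..., sr^4} -> 0.
Now take the inner product of this character with each irreducible chi from the table, <chi_3*chi_4, chi> = (1/10) sum_C |C| (chi_3*chi_4)(C) conj(chi(C)):
  <chi_3*chi_4, chi_1> = (1/10)[1*(4)*conj(1) + 2*(-1)*conj(1) + 2*(-1)*conj(1) + 5*(0)*conj(1)]
      = (1/10)[(4) + (-2) + (-2) + (0)] = 0/10 = 0
  <chi_3*chi_4, chi_2> = (1/10)[1*(4)*conj(1) + 2*(-1)*conj(1) + 2*(-1)*conj(1) + 5*(0)*conj(-1)]
      = (1/10)[(4) + (-2) + (-2) + (0)] = 0/10 = 0
  <chi_3*chi_4, chi_3> = (1/10)[1*(4)*conj(2) + 2*(-1)*conj(-1/2 + sqrt(5)/2) + 2*(-1)*conj(-sqrt(5)/2 - 1/2) + 5*(0)*conj(0)]
      = (1/10)[(8) + (1 - sqrt(5)) + (1 + sqrt(5)) + (0)] = 10/10 = 1
  <chi_3*chi_4, chi_4> = (1/10)[1*(4)*conj(2) + 2*(-1)*conj(-sqrt(5)/2 - 1/2) + 2*(-1)*conj(-1/2 + sqrt(5)/2) + 5*(0)*conj(0)]
      = (1/10)[(8) + (1 + sqrt(5)) + (1 - sqrt(5)) + (0)] = 10/10 = 1
Hence the multiplicities are chi_3: 1, chi_4: 1. Dimension check: dim(chi_3)*dim(chi_4) = 2*2 = 4 and sum (mult * dim) = 1*2 + 1*2 = 4.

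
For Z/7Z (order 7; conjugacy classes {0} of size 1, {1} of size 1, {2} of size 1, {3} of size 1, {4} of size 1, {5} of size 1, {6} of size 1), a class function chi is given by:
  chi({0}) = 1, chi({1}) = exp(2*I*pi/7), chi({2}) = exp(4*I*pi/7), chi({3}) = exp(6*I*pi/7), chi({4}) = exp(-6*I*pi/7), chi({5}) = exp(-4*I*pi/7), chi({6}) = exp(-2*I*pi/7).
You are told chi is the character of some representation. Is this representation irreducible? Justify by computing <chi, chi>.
Irreducible: <chi, chi> = 1.

Explanation: <chi, chi> = (1/|G|) sum_C |C| * |chi(C)|^2 = (1/7)[1*|1|^2 + 1*|exp(2*I*pi/7)|^2 + 1*|exp(4*I*pi/7)|^2 + 1*|exp(6*I*pi/7)|^2 + 1*|exp(-6*I*pi/7)|^2 + 1*|exp(-4*I*pi/7)|^2 + 1*|exp(-2*I*pi/7)|^2]
  = (1/7)[(1) + (1) + (1) + (1) + (1) + (1) + (1)] = 7/7 = 1.
(Exp terms are combined using exp(i*s)*conj(exp(i*t)) = exp(i*(s-t)), and sums of them are collapsed using the identity that for every m > 1 the m distinct m-th roots of unity sum to 0, e.g. 1 + exp(2*I*pi/3) + exp(-2*I*pi/3) = 0.)
A character is irreducible iff <chi, chi> = 1, so this representation is irreducible.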